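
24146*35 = 845110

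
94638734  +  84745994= 179384728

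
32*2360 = 75520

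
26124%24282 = 1842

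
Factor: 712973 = 712973^1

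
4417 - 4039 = 378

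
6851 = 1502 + 5349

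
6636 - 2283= 4353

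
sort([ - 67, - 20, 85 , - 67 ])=[ - 67, - 67 , - 20,  85]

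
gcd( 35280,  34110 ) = 90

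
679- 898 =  - 219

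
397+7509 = 7906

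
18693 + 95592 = 114285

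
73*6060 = 442380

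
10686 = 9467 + 1219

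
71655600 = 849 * 84400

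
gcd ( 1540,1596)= 28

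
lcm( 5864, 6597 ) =52776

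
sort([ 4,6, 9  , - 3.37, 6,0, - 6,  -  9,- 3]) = [ - 9, - 6, - 3.37, - 3,0,  4, 6,6,  9]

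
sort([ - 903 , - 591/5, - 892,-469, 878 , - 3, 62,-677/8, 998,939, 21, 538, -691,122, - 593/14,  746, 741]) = [ - 903 ,  -  892, - 691,-469,  -  591/5,-677/8,-593/14,-3 , 21,  62, 122, 538, 741,746, 878, 939, 998]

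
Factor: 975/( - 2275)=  - 3/7  =  - 3^1*7^(  -  1 ) 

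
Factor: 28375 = 5^3*227^1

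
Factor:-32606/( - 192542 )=137^1*809^(-1 ) = 137/809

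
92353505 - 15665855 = 76687650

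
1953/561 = 3 + 90/187=3.48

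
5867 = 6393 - 526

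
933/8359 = 933/8359 = 0.11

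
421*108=45468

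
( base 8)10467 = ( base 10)4407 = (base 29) 56S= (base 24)7ff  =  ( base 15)148c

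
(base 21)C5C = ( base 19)eid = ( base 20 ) DA9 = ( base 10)5409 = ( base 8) 12441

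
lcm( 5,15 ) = 15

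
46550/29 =1605  +  5/29 = 1605.17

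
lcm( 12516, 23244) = 162708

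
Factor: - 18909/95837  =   - 3^2 *7^(-1)*11^1 * 191^1*13691^ ( - 1) 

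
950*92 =87400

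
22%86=22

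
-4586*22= -100892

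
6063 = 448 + 5615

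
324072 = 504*643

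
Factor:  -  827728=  - 2^4* 11^1 * 4703^1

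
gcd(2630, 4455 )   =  5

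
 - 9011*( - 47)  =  423517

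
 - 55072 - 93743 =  - 148815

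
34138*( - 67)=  - 2287246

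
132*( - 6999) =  -923868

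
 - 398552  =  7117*(-56 ) 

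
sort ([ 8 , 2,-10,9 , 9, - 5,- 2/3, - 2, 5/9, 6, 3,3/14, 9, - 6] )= [ - 10, - 6, - 5, - 2, - 2/3, 3/14, 5/9,2,3, 6,8,9, 9, 9 ]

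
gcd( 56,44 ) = 4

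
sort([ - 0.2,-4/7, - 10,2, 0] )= [ - 10,  -  4/7,-0.2, 0,2]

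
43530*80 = 3482400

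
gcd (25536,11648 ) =448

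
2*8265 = 16530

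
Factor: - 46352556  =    -  2^2*3^2*29^2*1531^1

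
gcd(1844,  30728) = 4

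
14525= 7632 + 6893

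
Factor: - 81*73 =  - 5913=- 3^4 *73^1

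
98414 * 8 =787312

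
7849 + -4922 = 2927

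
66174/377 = 175 + 199/377 =175.53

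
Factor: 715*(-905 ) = -5^2*11^1*13^1*181^1 = - 647075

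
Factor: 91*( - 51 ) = - 3^1*7^1*13^1*17^1=-4641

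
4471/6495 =4471/6495 =0.69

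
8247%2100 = 1947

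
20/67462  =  10/33731 = 0.00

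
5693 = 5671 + 22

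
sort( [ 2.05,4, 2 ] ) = [ 2 , 2.05,4] 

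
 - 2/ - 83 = 2/83 = 0.02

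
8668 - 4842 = 3826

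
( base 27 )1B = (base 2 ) 100110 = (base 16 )26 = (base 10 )38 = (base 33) 15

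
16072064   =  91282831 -75210767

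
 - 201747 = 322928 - 524675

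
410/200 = 2 +1/20 = 2.05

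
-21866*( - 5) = 109330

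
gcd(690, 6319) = 1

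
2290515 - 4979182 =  - 2688667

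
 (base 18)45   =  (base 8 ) 115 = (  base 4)1031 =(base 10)77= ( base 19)41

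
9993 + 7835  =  17828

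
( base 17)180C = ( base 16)1c45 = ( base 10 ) 7237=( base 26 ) ai9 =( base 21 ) g8d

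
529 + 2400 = 2929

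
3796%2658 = 1138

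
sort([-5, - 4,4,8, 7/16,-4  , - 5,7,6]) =[ - 5, -5, - 4 , - 4,7/16,4, 6,7,8 ] 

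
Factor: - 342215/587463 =- 3^( - 1)*5^1*59^( - 1)*3319^( - 1)*68443^1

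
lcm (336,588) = 2352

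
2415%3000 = 2415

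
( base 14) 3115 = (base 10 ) 8447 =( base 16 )20ff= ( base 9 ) 12525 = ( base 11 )638a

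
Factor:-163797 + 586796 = 422999 = 131^1*3229^1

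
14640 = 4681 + 9959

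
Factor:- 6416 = -2^4*401^1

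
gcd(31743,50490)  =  9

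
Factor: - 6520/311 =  - 2^3*5^1*163^1 * 311^( - 1)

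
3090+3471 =6561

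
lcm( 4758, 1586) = 4758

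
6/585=2/195 = 0.01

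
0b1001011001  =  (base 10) 601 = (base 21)17D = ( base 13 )373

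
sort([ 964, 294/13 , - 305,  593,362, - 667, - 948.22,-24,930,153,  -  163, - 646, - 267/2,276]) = [-948.22,  -  667,  -  646,-305, - 163,  -  267/2,  -  24,294/13,  153, 276,  362,593, 930,964]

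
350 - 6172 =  - 5822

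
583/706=583/706 = 0.83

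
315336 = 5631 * 56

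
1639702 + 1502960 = 3142662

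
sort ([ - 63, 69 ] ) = [ - 63, 69 ]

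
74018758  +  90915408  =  164934166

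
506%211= 84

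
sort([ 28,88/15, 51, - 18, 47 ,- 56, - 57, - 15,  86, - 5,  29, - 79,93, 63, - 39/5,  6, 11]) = [ - 79, - 57, -56 , - 18, - 15, - 39/5, - 5, 88/15, 6,  11,28,29, 47 , 51, 63,86,93]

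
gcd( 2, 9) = 1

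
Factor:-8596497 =- 3^1*7^1*13^1*31489^1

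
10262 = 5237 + 5025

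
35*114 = 3990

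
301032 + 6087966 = 6388998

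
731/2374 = 731/2374 = 0.31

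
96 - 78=18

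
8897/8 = 1112  +  1/8 = 1112.12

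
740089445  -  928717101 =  - 188627656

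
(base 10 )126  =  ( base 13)99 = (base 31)42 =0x7e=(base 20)66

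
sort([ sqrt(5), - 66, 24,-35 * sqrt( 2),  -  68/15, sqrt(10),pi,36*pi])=[-66, - 35*sqrt(2), - 68/15,sqrt ( 5), pi , sqrt( 10), 24, 36 * pi]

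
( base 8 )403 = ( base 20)cj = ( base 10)259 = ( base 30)8j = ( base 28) 97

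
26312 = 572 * 46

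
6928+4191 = 11119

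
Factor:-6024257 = - 29^1*43^1*4831^1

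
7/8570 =7/8570 = 0.00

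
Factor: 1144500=2^2*3^1*5^3*7^1*109^1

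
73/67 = 73/67 = 1.09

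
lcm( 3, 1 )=3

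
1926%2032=1926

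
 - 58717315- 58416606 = - 117133921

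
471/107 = 4 + 43/107 =4.40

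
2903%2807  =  96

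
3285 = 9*365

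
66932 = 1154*58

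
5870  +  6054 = 11924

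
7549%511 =395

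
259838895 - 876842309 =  - 617003414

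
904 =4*226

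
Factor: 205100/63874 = 2^1 * 5^2 * 7^1*109^( - 1 ) = 350/109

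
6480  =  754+5726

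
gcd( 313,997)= 1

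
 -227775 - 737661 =-965436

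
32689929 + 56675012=89364941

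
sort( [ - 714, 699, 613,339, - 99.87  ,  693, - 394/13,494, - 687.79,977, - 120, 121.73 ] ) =[ - 714, - 687.79, - 120, - 99.87 , - 394/13, 121.73, 339, 494,  613, 693,699, 977]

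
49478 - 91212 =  - 41734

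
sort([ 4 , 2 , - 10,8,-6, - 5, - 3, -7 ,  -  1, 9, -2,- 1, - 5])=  [ - 10, - 7, - 6,  -  5, - 5,-3, - 2, - 1, - 1,  2, 4,8,9] 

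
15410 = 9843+5567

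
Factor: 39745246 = 2^1*19872623^1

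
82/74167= 82/74167 = 0.00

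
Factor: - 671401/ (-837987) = 3^ ( - 1)*279329^( - 1 )*671401^1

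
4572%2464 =2108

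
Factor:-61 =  - 61^1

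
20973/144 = 145+31/48 = 145.65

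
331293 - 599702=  - 268409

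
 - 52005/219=-17335/73 = - 237.47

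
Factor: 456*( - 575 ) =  - 2^3*3^1*5^2*19^1*23^1 = -262200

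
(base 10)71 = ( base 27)2h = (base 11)65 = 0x47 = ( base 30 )2b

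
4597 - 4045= 552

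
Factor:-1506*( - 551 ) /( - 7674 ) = -19^1 * 29^1*251^1*1279^(- 1) = - 138301/1279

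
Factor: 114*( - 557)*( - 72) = 2^4*  3^3*19^1*557^1 = 4571856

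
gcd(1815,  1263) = 3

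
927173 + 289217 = 1216390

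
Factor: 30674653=107^1*283^1 * 1013^1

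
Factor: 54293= 54293^1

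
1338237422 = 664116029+674121393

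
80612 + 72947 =153559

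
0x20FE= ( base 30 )9BG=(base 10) 8446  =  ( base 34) 7ae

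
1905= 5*381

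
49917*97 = 4841949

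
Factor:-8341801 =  - 13^1*23^2*1213^1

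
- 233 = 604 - 837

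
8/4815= 8/4815 = 0.00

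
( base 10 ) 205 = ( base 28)79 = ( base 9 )247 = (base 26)7N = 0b11001101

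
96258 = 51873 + 44385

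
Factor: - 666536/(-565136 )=493/418 = 2^(- 1 )*11^ ( - 1 )  *17^1*19^( - 1 ) * 29^1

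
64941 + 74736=139677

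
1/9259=1/9259 = 0.00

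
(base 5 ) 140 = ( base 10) 45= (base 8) 55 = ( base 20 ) 25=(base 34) 1b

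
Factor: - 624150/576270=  - 5^1*73^1*337^(  -  1 ) = -  365/337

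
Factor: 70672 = 2^4*7^1 * 631^1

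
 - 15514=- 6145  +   - 9369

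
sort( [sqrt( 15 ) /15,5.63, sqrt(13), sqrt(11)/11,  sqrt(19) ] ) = [ sqrt (15)/15,sqrt(11 )/11, sqrt (13)  ,  sqrt(19),5.63 ]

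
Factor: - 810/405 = -2^1 =- 2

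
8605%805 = 555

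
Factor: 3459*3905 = 3^1*5^1*11^1*71^1*1153^1 = 13507395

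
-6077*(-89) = 540853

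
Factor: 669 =3^1*223^1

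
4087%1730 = 627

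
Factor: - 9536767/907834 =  - 2^(- 1)*17^ ( - 1 )*53^1*26701^( - 1)*179939^1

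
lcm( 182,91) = 182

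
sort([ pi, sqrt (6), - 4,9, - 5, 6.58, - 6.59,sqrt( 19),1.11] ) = [ - 6.59, - 5, - 4,1.11,sqrt (6 ),pi,sqrt( 19),6.58,9] 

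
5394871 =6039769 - 644898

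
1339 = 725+614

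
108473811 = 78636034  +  29837777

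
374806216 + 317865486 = 692671702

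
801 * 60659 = 48587859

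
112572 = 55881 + 56691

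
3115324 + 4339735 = 7455059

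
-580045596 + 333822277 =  - 246223319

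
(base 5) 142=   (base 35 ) 1C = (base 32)1f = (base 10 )47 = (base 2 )101111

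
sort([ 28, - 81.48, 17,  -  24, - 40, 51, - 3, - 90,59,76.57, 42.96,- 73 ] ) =[-90, - 81.48, - 73,-40,-24,-3, 17, 28, 42.96,51,59,76.57] 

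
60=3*20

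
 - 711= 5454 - 6165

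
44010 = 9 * 4890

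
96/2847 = 32/949= 0.03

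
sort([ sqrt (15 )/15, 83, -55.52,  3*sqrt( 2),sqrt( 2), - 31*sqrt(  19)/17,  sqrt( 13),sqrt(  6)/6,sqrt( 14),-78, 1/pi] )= [ - 78, - 55.52,- 31*sqrt( 19)/17,  sqrt(15 ) /15,1/pi,sqrt ( 6 ) /6,sqrt( 2),  sqrt( 13 ),sqrt( 14), 3*sqrt( 2), 83 ] 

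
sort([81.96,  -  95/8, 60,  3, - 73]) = [-73 , - 95/8,3 , 60, 81.96] 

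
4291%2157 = 2134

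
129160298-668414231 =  - 539253933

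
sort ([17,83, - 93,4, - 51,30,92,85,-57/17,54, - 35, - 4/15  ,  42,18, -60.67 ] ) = [ - 93, - 60.67, - 51,- 35, -57/17, - 4/15, 4, 17  ,  18,30,42,54,83,85, 92 ]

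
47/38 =47/38 = 1.24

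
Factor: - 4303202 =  - 2^1*173^1*12437^1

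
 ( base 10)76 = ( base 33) 2a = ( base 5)301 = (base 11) 6a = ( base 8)114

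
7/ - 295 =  - 7/295   =  - 0.02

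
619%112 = 59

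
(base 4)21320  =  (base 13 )398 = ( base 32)JO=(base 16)278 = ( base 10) 632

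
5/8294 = 5/8294 =0.00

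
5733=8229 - 2496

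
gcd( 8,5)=1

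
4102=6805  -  2703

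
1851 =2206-355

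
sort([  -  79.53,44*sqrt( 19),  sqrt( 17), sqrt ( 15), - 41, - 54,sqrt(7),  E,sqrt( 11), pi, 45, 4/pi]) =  [-79.53,-54, - 41, 4/pi, sqrt(  7) , E,pi, sqrt (11),  sqrt(15 ),  sqrt(17), 45, 44*sqrt( 19 )]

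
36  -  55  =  -19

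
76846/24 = 3201 + 11/12 = 3201.92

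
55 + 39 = 94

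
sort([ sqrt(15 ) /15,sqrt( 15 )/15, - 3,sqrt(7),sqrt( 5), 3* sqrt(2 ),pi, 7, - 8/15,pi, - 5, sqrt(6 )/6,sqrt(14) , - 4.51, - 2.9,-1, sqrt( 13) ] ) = [ - 5,-4.51, - 3, - 2.9, - 1, - 8/15,sqrt(15)/15,sqrt (15 )/15,sqrt( 6)/6,sqrt(5),sqrt(7 ) , pi, pi,sqrt(13), sqrt(14),3 * sqrt(2 ), 7]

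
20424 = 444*46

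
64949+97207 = 162156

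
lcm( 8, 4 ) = 8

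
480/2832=10/59 = 0.17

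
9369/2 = 4684 + 1/2 = 4684.50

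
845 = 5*169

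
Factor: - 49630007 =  - 7^1 *7090001^1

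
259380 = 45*5764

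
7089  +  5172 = 12261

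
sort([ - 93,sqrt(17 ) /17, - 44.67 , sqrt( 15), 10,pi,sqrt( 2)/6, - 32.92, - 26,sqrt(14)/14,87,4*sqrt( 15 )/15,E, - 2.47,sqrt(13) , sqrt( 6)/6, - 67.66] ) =[  -  93, - 67.66,  -  44.67, - 32.92, - 26, - 2.47,sqrt(2)/6,sqrt(17)/17,sqrt ( 14)/14,sqrt(6)/6,4*sqrt(15)/15,  E,pi,sqrt( 13),sqrt (15),10,87 ] 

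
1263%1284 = 1263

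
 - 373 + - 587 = - 960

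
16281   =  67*243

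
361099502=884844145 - 523744643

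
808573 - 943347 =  - 134774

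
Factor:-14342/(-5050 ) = 71/25  =  5^( - 2 )*71^1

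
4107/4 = 1026 + 3/4 = 1026.75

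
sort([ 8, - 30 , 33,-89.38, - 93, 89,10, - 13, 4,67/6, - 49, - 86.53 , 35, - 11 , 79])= [ - 93 ,  -  89.38 , -86.53, - 49 , - 30, - 13, - 11,4 , 8,10, 67/6, 33, 35, 79, 89] 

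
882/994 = 63/71 = 0.89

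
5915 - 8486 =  - 2571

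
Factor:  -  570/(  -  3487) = 2^1*3^1  *  5^1* 11^ (- 1) * 19^1*317^( - 1 ) 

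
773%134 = 103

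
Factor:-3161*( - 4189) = 13241429 = 29^1*59^1 * 71^1*109^1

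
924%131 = 7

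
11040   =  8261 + 2779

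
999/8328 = 333/2776 = 0.12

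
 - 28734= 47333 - 76067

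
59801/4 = 59801/4=14950.25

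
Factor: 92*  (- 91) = -8372= -2^2 * 7^1 * 13^1 *23^1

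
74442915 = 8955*8313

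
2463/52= 2463/52 = 47.37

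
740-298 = 442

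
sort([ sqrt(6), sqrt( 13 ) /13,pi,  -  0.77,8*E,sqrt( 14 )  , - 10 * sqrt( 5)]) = [  -  10 * sqrt( 5), - 0.77,sqrt( 13 ) /13, sqrt( 6),  pi,sqrt( 14), 8*E ]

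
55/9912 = 55/9912= 0.01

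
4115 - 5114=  - 999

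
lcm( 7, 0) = 0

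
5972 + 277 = 6249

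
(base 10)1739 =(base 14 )8C3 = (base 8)3313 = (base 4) 123023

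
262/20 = 13 + 1/10 = 13.10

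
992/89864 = 124/11233= 0.01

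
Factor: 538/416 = 269/208=2^( - 4 )*13^(  -  1)*269^1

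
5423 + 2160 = 7583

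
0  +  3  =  3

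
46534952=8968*5189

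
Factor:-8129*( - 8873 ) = 11^1*19^1 * 467^1*739^1  =  72128617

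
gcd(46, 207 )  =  23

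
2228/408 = 5 + 47/102  =  5.46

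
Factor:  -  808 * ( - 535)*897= 387755160 = 2^3*3^1*5^1*13^1*23^1*101^1* 107^1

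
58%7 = 2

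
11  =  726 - 715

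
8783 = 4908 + 3875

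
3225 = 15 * 215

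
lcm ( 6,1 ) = 6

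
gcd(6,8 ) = 2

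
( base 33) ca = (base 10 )406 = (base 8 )626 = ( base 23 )HF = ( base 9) 501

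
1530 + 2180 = 3710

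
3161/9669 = 3161/9669 = 0.33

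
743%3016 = 743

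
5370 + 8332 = 13702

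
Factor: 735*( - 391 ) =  - 287385 = - 3^1 * 5^1*7^2*17^1*23^1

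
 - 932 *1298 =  - 1209736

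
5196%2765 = 2431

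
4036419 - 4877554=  - 841135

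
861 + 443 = 1304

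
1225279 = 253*4843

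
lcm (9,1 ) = 9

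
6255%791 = 718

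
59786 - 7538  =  52248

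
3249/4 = 3249/4 = 812.25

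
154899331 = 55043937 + 99855394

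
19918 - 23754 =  - 3836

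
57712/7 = 8244+4/7=8244.57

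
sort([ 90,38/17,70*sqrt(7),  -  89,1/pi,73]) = [ - 89,1/pi,38/17, 73,90,70*sqrt (7)]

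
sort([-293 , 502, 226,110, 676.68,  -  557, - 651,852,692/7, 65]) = [ - 651 , - 557, - 293, 65, 692/7 , 110,226, 502,676.68,852]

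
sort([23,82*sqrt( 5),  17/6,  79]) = [ 17/6,23, 79, 82*sqrt( 5 )] 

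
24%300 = 24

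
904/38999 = 904/38999 =0.02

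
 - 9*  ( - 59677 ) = 537093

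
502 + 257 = 759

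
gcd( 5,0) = 5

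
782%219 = 125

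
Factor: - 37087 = -37087^1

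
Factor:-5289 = -3^1*41^1*43^1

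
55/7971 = 55/7971 = 0.01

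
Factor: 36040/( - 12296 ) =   -  85/29 = - 5^1 * 17^1*29^( - 1 ) 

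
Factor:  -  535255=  - 5^1*7^1*41^1  *  373^1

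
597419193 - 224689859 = 372729334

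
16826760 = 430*39132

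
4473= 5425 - 952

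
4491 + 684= 5175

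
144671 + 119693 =264364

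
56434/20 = 2821 + 7/10= 2821.70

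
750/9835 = 150/1967 = 0.08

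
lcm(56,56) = 56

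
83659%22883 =15010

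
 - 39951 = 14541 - 54492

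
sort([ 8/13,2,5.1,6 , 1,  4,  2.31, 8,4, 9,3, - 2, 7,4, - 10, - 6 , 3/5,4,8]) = [ - 10,-6,-2,3/5, 8/13,1,  2 , 2.31,3, 4,4, 4,4,5.1,6, 7,8,8,  9 ] 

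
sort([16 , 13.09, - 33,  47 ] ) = [ - 33, 13.09 , 16,  47 ]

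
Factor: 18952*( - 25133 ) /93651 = -476320616/93651 =-  2^3*3^(  -  1)*19^( - 1 ) * 23^1*31^( - 1 )*41^1 * 53^( - 1 )*103^1*613^1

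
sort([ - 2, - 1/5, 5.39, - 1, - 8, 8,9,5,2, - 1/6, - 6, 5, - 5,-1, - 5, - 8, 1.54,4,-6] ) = [ - 8, - 8, - 6,-6,-5, - 5, - 2, - 1,-1, - 1/5, - 1/6, 1.54 , 2,4, 5, 5, 5.39, 8,9]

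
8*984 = 7872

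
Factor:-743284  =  -2^2*185821^1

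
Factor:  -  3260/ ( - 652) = 5^1 = 5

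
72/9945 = 8/1105 = 0.01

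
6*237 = 1422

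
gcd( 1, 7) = 1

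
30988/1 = 30988 = 30988.00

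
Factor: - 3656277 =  - 3^2*406253^1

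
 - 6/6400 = -1  +  3197/3200 =-0.00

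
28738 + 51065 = 79803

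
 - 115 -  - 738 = 623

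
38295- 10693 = 27602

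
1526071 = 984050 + 542021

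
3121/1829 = 1+1292/1829 = 1.71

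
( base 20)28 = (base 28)1k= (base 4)300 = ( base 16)30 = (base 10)48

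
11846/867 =11846/867 = 13.66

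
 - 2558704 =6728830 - 9287534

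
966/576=161/96 = 1.68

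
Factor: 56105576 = 2^3*17^1*97^1*4253^1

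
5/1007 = 5/1007 = 0.00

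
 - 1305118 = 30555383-31860501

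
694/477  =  694/477 = 1.45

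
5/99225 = 1/19845 = 0.00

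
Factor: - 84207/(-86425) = 3^1*5^(-2)*3457^( - 1 )*28069^1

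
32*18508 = 592256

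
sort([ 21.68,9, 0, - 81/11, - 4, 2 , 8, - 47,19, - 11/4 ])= [ - 47, - 81/11, - 4, - 11/4, 0, 2, 8, 9, 19, 21.68 ] 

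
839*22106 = 18546934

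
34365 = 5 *6873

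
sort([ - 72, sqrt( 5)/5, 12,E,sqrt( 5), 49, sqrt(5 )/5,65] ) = [ - 72, sqrt( 5) /5, sqrt( 5 ) /5,sqrt (5 ), E, 12,49 , 65] 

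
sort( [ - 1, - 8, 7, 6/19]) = [ - 8, - 1,6/19,  7]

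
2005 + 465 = 2470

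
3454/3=3454/3= 1151.33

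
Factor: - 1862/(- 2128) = 7/8=2^( - 3 ) * 7^1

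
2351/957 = 2351/957= 2.46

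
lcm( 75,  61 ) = 4575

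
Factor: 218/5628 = 109/2814 = 2^( - 1)*3^( - 1)*7^( -1)*67^( - 1 )*109^1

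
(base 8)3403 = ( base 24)32J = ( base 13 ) a81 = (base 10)1795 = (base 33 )1ld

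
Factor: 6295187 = 389^1*16183^1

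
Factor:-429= -3^1*11^1*13^1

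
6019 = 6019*1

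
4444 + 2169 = 6613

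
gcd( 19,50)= 1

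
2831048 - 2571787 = 259261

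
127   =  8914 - 8787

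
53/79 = 53/79 = 0.67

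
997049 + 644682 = 1641731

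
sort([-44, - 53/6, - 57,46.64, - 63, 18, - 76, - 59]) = [-76, - 63, - 59, - 57, - 44 , - 53/6, 18 , 46.64]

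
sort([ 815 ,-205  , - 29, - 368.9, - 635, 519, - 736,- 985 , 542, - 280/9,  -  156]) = [ - 985, - 736, - 635, - 368.9, - 205, - 156,  -  280/9, - 29,519, 542, 815] 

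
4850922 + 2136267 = 6987189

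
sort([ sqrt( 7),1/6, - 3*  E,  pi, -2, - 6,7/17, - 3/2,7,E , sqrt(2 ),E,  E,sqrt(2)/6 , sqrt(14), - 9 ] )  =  [-9,-3*E, - 6 , - 2, - 3/2,1/6,sqrt( 2 ) /6, 7/17,  sqrt( 2) , sqrt( 7 ),E,E,E, pi,sqrt( 14),  7 ]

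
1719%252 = 207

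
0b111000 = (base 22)2C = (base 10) 56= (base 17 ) 35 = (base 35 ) 1l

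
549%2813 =549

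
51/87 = 17/29= 0.59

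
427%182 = 63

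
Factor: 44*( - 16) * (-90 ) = 63360 = 2^7*3^2 * 5^1 *11^1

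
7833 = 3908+3925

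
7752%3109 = 1534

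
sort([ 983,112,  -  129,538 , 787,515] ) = [-129,112,515 , 538,787,983 ] 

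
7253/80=7253/80 = 90.66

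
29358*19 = 557802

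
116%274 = 116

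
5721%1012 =661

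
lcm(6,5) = 30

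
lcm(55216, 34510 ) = 276080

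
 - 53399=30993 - 84392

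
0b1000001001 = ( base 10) 521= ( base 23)MF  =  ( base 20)161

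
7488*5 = 37440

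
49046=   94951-45905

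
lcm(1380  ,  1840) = 5520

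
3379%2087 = 1292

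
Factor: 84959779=84959779^1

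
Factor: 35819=7^2*17^1*43^1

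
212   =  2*106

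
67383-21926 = 45457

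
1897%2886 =1897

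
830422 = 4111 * 202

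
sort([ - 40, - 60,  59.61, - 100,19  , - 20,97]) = [-100, - 60, -40 , - 20, 19, 59.61,97] 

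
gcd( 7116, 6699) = 3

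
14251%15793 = 14251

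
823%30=13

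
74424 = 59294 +15130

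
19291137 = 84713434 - 65422297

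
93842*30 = 2815260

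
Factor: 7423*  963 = 3^2*13^1* 107^1*571^1 =7148349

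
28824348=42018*686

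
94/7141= 94/7141 = 0.01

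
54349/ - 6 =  - 9059+5/6 = - 9058.17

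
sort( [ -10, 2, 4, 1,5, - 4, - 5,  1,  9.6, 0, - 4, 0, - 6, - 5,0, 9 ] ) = [ - 10,-6,-5, - 5, - 4, - 4, 0,  0, 0,1,1,2,  4,  5,9, 9.6 ]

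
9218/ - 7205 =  - 2 + 472/655= - 1.28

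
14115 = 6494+7621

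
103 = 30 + 73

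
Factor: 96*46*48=211968= 2^10*3^2 *23^1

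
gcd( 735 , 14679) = 21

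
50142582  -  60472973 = -10330391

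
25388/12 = 2115+2/3= 2115.67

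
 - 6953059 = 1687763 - 8640822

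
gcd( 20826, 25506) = 234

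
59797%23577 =12643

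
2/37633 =2/37633= 0.00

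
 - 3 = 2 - 5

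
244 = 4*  61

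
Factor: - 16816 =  - 2^4*1051^1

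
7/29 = 7/29 = 0.24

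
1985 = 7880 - 5895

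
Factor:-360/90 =-4 = - 2^2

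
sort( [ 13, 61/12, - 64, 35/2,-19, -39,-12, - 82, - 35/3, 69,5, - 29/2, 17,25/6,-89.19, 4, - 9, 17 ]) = [ - 89.19,-82 ,-64,-39, - 19, - 29/2,  -  12, - 35/3,-9,4, 25/6, 5, 61/12, 13, 17,17, 35/2, 69]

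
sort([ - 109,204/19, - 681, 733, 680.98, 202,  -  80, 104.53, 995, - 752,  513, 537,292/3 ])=[ - 752, - 681 , - 109,-80, 204/19, 292/3,104.53, 202, 513, 537, 680.98, 733 , 995 ]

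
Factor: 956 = 2^2 * 239^1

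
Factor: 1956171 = 3^1*7^1*93151^1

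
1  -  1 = 0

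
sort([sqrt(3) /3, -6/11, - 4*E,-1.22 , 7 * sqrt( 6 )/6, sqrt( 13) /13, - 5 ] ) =[- 4 * E,-5, - 1.22,-6/11,sqrt(13)/13,sqrt( 3 ) /3,7*sqrt( 6)/6] 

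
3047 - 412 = 2635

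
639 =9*71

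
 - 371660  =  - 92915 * 4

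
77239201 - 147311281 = - 70072080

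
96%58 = 38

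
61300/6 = 10216 + 2/3 = 10216.67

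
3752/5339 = 3752/5339 = 0.70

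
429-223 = 206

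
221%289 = 221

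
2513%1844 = 669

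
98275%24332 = 947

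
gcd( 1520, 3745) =5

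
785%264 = 257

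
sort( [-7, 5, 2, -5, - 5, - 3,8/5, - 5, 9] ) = [ - 7,-5,  -  5,-5, - 3, 8/5, 2, 5, 9 ]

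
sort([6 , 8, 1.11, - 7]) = [ - 7, 1.11, 6, 8]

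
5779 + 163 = 5942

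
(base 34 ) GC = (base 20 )17G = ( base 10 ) 556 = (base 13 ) 33A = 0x22c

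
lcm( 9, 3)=9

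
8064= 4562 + 3502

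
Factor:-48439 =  - 59^1*821^1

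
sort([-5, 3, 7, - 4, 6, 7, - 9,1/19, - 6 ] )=[ -9, - 6,-5, - 4, 1/19, 3, 6, 7, 7] 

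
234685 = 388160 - 153475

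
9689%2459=2312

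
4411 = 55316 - 50905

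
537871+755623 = 1293494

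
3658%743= 686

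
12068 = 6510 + 5558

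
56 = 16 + 40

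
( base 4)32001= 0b1110000001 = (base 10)897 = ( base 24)1d9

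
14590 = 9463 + 5127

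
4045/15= 269 + 2/3= 269.67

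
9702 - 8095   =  1607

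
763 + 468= 1231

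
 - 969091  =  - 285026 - 684065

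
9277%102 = 97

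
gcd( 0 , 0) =0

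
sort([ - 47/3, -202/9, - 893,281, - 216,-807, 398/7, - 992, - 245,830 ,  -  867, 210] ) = [-992, - 893,  -  867,  -  807,-245,-216,- 202/9, - 47/3, 398/7, 210, 281, 830 ] 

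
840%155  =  65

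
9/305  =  9/305  =  0.03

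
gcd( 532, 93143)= 1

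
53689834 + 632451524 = 686141358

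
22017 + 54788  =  76805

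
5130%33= 15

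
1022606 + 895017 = 1917623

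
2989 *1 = 2989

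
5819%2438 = 943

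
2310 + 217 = 2527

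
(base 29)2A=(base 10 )68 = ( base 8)104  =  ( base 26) 2g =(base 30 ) 28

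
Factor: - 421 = -421^1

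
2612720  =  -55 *( - 47504 ) 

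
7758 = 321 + 7437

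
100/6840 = 5/342  =  0.01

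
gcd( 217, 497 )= 7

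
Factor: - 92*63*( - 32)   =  185472 =2^7*3^2*7^1*23^1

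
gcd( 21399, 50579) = 1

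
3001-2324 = 677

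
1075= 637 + 438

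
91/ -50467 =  - 91/50467= -0.00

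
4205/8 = 525 + 5/8 = 525.62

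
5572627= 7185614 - 1612987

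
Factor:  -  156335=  - 5^1*31267^1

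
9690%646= 0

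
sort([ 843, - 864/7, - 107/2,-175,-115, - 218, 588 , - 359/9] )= [-218, - 175, - 864/7, - 115, - 107/2, - 359/9,  588,843]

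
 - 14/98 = -1+6/7 = - 0.14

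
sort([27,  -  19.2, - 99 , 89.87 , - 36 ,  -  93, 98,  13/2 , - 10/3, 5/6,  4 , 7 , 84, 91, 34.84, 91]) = [ - 99, - 93, -36, - 19.2,- 10/3, 5/6,4, 13/2,  7, 27,34.84,84,  89.87 , 91,91,  98 ]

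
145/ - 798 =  -1 + 653/798 = - 0.18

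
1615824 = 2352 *687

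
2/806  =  1/403 = 0.00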